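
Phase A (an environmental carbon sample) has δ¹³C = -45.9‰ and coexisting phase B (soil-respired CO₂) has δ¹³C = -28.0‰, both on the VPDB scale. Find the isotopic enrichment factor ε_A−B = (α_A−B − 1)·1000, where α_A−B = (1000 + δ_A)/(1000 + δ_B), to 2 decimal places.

-18.42‰

α_A−B = (1000 + -45.9) / (1000 + -28.0) = 954.1 / 972.0 = 0.981584
ε_A−B = (0.981584 − 1) × 1000 = -18.416‰
(The approximation ε ≈ δ_A − δ_B would give -17.9‰.)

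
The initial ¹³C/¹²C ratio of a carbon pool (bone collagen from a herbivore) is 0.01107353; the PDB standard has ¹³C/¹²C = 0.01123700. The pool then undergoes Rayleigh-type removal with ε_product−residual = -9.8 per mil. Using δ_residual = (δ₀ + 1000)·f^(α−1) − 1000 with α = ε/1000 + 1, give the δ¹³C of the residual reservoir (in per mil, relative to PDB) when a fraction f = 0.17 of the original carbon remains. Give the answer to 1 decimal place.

δ₀ = (0.01107353/0.01123700 − 1)×1000 = (0.985453 − 1)×1000 = -14.547 per mil
α − 1 = ε/1000 = -0.0098
f^(α−1) = 0.17^(-0.0098) = 1.017517
δ_res = (-14.547 + 1000) × 1.017517 − 1000 = 1002.715 − 1000 = 2.71 per mil

2.7 per mil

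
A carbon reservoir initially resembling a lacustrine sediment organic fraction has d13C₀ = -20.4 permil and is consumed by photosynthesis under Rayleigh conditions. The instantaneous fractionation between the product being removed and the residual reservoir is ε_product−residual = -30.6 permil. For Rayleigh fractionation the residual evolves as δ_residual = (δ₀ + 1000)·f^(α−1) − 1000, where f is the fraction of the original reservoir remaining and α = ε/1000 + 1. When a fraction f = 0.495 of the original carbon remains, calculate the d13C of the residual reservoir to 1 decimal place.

0.9 permil

Rayleigh residual: δ_res = (δ₀ + 1000)·f^(α−1) − 1000
α = ε/1000 + 1 = 0.96940, so α − 1 = -0.03060
f^(α−1) = 0.495^(-0.03060) = 1.021751
δ_res = (-20.4 + 1000) × 1.021751 − 1000 = 1000.907 − 1000 = 0.91 permil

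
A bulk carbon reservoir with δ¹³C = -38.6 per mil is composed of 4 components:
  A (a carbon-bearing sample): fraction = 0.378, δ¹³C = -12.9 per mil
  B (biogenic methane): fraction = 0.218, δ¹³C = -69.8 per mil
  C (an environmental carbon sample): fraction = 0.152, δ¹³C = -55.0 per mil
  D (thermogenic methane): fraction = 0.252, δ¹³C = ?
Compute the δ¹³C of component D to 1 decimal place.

-40.3 per mil

Isotope mass balance: δ_bulk = Σ fᵢ·δᵢ.
-38.6 = 0.378×(-12.9) + 0.218×(-69.8) + 0.152×(-55.0) + 0.252×δ_D
0.252·δ_D = -38.6 − (-28.453) = -10.147
δ_D = -10.147 / 0.252 = -40.27 per mil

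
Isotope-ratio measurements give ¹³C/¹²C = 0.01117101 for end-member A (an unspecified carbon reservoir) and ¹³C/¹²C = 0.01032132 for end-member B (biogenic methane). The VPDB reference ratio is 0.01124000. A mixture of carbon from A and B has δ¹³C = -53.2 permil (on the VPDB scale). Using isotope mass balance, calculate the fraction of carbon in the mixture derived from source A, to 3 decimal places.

0.377

δ_A = (0.01117101/0.01124000 − 1)×1000 = (0.993862 − 1)×1000 = -6.138 permil
δ_B = (0.01032132/0.01124000 − 1)×1000 = (0.918267 − 1)×1000 = -81.733 permil
f_A = (δ_mix − δ_B)/(δ_A − δ_B) = (-53.2 − (-81.733))/(-6.138 − (-81.733))
f_A = 28.533 / 75.595 = 0.3774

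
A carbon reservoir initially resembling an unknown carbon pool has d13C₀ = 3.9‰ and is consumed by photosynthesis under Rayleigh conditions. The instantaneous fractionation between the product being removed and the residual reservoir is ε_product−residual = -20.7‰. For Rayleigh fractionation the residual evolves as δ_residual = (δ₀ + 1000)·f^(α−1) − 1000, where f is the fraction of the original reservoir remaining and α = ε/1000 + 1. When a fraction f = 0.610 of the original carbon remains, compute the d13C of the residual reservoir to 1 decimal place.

Rayleigh residual: δ_res = (δ₀ + 1000)·f^(α−1) − 1000
α = ε/1000 + 1 = 0.97930, so α − 1 = -0.02070
f^(α−1) = 0.610^(-0.02070) = 1.010284
δ_res = (3.9 + 1000) × 1.010284 − 1000 = 1014.225 − 1000 = 14.22‰

14.2‰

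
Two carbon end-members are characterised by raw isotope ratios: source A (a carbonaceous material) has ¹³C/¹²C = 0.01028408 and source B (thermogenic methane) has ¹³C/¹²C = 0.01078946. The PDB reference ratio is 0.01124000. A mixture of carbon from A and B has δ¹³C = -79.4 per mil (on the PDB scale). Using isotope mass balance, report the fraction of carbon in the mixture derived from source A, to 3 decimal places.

0.874

δ_A = (0.01028408/0.01124000 − 1)×1000 = (0.914954 − 1)×1000 = -85.046 per mil
δ_B = (0.01078946/0.01124000 − 1)×1000 = (0.959916 − 1)×1000 = -40.084 per mil
f_A = (δ_mix − δ_B)/(δ_A − δ_B) = (-79.4 − (-40.084))/(-85.046 − (-40.084))
f_A = -39.316 / -44.963 = 0.8744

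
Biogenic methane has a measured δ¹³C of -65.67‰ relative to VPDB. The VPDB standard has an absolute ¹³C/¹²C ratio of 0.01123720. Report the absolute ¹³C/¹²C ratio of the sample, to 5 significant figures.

0.010499

R_sample = R_standard × (δ¹³C/1000 + 1)
R_sample = 0.01123720 × (-65.67/1000 + 1) = 0.01123720 × 0.934330
R_sample = 0.0104993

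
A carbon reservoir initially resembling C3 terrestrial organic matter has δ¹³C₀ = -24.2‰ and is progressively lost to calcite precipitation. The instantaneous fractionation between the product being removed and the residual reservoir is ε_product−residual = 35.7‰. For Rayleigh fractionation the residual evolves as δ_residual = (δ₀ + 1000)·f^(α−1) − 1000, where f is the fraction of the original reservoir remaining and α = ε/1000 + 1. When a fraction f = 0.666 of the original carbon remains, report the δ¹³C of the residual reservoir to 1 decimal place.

Rayleigh residual: δ_res = (δ₀ + 1000)·f^(α−1) − 1000
α = ε/1000 + 1 = 1.03570, so α − 1 = 0.03570
f^(α−1) = 0.666^(0.03570) = 0.985594
δ_res = (-24.2 + 1000) × 0.985594 − 1000 = 961.743 − 1000 = -38.26‰

-38.3‰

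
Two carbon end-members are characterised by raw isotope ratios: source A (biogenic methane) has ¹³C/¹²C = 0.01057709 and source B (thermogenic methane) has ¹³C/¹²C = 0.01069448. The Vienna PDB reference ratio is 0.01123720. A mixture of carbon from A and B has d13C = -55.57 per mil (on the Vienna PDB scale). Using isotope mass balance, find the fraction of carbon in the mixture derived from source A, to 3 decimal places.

0.696

δ_A = (0.01057709/0.01123720 − 1)×1000 = (0.941257 − 1)×1000 = -58.743 per mil
δ_B = (0.01069448/0.01123720 − 1)×1000 = (0.951703 − 1)×1000 = -48.297 per mil
f_A = (δ_mix − δ_B)/(δ_A − δ_B) = (-55.57 − (-48.297))/(-58.743 − (-48.297))
f_A = -7.273 / -10.447 = 0.6962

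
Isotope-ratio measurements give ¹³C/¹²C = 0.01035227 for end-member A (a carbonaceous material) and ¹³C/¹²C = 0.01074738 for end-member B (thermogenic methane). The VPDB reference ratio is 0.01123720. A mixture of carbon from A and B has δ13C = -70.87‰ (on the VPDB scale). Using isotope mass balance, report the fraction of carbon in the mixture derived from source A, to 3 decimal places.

0.776

δ_A = (0.01035227/0.01123720 − 1)×1000 = (0.921250 − 1)×1000 = -78.750‰
δ_B = (0.01074738/0.01123720 − 1)×1000 = (0.956411 − 1)×1000 = -43.589‰
f_A = (δ_mix − δ_B)/(δ_A − δ_B) = (-70.87 − (-43.589))/(-78.750 − (-43.589))
f_A = -27.281 / -35.161 = 0.7759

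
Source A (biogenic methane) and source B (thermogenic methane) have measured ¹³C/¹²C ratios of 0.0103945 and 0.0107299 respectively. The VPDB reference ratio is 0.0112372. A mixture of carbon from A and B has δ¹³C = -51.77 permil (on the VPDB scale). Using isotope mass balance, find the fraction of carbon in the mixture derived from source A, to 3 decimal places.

0.222

δ_A = (0.0103945/0.0112372 − 1)×1000 = (0.925008 − 1)×1000 = -74.992 permil
δ_B = (0.0107299/0.0112372 − 1)×1000 = (0.954855 − 1)×1000 = -45.145 permil
f_A = (δ_mix − δ_B)/(δ_A − δ_B) = (-51.77 − (-45.145))/(-74.992 − (-45.145))
f_A = -6.625 / -29.847 = 0.2220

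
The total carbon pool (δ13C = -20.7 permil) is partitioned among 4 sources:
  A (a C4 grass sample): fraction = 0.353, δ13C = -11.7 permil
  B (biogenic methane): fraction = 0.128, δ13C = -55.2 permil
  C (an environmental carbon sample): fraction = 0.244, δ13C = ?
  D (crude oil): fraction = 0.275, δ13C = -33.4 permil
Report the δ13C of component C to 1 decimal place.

-1.3 permil

Isotope mass balance: δ_bulk = Σ fᵢ·δᵢ.
-20.7 = 0.353×(-11.7) + 0.128×(-55.2) + 0.244×δ_C + 0.275×(-33.4)
0.244·δ_C = -20.7 − (-20.381) = -0.319
δ_C = -0.319 / 0.244 = -1.31 permil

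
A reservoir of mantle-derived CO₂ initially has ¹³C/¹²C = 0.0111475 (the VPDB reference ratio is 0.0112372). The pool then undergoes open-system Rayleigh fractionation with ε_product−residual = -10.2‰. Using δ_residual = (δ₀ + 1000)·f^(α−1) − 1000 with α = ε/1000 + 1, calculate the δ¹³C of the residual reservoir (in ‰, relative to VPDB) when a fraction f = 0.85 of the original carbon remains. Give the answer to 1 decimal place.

-6.3‰

δ₀ = (0.0111475/0.0112372 − 1)×1000 = (0.992018 − 1)×1000 = -7.982‰
α − 1 = ε/1000 = -0.0102
f^(α−1) = 0.85^(-0.0102) = 1.001659
δ_res = (-7.982 + 1000) × 1.001659 − 1000 = 993.663 − 1000 = -6.34‰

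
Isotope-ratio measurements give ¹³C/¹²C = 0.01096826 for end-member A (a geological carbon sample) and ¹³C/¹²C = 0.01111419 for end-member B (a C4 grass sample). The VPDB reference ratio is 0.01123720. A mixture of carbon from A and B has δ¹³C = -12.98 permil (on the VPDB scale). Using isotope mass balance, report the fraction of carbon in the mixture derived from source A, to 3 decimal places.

δ_A = (0.01096826/0.01123720 − 1)×1000 = (0.976067 − 1)×1000 = -23.933 permil
δ_B = (0.01111419/0.01123720 − 1)×1000 = (0.989053 − 1)×1000 = -10.947 permil
f_A = (δ_mix − δ_B)/(δ_A − δ_B) = (-12.98 − (-10.947))/(-23.933 − (-10.947))
f_A = -2.033 / -12.986 = 0.1566

0.157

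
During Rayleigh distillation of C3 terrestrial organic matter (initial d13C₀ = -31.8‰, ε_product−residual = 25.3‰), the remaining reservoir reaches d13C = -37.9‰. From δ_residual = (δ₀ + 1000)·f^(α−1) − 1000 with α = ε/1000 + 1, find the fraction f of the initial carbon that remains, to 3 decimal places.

0.779

α − 1 = ε/1000 = 0.0253
(δ_res + 1000)/(δ₀ + 1000) = (-37.9 + 1000)/(-31.8 + 1000) = 962.1/968.2 = 0.993700
f = 0.993700^(1/0.0253) = exp(ln(0.993700)/0.0253) = exp(-0.00632/0.0253)
f = exp(-0.2498) = 0.7789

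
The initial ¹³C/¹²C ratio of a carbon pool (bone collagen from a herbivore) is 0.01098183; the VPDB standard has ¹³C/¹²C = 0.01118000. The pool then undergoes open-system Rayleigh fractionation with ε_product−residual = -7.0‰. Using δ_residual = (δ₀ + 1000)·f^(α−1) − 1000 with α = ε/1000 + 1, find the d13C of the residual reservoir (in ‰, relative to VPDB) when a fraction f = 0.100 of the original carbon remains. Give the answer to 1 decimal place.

δ₀ = (0.01098183/0.01118000 − 1)×1000 = (0.982275 − 1)×1000 = -17.725‰
α − 1 = ε/1000 = -0.0070
f^(α−1) = 0.100^(-0.0070) = 1.016249
δ_res = (-17.725 + 1000) × 1.016249 − 1000 = 998.235 − 1000 = -1.76‰

-1.8‰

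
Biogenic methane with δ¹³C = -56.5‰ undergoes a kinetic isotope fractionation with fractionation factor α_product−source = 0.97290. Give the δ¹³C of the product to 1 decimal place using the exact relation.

δ_product = (δ_source + 1000)·α − 1000
δ_product = (-56.5 + 1000) × 0.97290 − 1000
δ_product = 917.931 − 1000 = -82.07‰

-82.1‰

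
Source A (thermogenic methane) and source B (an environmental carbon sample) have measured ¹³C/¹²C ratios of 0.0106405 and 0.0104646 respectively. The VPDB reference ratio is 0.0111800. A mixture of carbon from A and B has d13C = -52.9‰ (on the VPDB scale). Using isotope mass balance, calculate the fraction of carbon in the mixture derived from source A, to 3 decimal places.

0.705

δ_A = (0.0106405/0.0111800 − 1)×1000 = (0.951744 − 1)×1000 = -48.256‰
δ_B = (0.0104646/0.0111800 − 1)×1000 = (0.936011 − 1)×1000 = -63.989‰
f_A = (δ_mix − δ_B)/(δ_A − δ_B) = (-52.9 − (-63.989))/(-48.256 − (-63.989))
f_A = 11.089 / 15.733 = 0.7048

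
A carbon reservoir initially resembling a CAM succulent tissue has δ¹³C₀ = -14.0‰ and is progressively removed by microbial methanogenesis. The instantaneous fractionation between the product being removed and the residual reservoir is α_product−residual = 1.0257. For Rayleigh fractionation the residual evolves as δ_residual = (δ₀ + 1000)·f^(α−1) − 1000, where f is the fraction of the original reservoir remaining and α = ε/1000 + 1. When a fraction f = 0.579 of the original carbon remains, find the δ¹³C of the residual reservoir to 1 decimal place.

Rayleigh residual: δ_res = (δ₀ + 1000)·f^(α−1) − 1000
α − 1 = 0.02570
f^(α−1) = 0.579^(0.02570) = 0.986054
δ_res = (-14.0 + 1000) × 0.986054 − 1000 = 972.250 − 1000 = -27.75‰

-27.8‰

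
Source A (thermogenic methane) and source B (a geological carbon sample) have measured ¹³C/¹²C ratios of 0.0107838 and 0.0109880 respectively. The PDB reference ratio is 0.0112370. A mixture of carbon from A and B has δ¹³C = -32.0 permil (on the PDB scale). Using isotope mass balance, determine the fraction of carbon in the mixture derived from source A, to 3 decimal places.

δ_A = (0.0107838/0.0112370 − 1)×1000 = (0.959669 − 1)×1000 = -40.331 permil
δ_B = (0.0109880/0.0112370 − 1)×1000 = (0.977841 − 1)×1000 = -22.159 permil
f_A = (δ_mix − δ_B)/(δ_A − δ_B) = (-32.0 − (-22.159))/(-40.331 − (-22.159))
f_A = -9.841 / -18.172 = 0.5415

0.542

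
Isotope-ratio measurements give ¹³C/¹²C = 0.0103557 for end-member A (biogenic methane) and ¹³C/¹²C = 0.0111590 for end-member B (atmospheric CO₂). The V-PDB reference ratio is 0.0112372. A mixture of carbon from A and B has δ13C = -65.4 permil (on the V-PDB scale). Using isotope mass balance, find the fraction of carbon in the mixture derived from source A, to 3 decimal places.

0.818

δ_A = (0.0103557/0.0112372 − 1)×1000 = (0.921555 − 1)×1000 = -78.445 permil
δ_B = (0.0111590/0.0112372 − 1)×1000 = (0.993041 − 1)×1000 = -6.959 permil
f_A = (δ_mix − δ_B)/(δ_A − δ_B) = (-65.4 − (-6.959))/(-78.445 − (-6.959))
f_A = -58.441 / -71.486 = 0.8175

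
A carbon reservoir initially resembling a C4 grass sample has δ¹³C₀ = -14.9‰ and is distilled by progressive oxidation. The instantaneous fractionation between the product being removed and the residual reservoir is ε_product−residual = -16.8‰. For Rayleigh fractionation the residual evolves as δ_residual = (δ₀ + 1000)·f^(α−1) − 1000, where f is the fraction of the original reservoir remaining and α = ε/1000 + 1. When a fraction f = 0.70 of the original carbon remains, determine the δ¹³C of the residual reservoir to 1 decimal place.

-9.0‰

Rayleigh residual: δ_res = (δ₀ + 1000)·f^(α−1) − 1000
α = ε/1000 + 1 = 0.98320, so α − 1 = -0.01680
f^(α−1) = 0.70^(-0.01680) = 1.006010
δ_res = (-14.9 + 1000) × 1.006010 − 1000 = 991.021 − 1000 = -8.98‰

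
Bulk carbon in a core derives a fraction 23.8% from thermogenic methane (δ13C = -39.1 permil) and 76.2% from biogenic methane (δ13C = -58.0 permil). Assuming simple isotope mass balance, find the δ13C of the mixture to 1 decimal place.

-53.5 permil

δ_mix = f_A·δ_A + f_B·δ_B
δ_mix = 0.238 × (-39.1) + 0.762 × (-58.0)
δ_mix = -9.31 + -44.20 = -53.50 permil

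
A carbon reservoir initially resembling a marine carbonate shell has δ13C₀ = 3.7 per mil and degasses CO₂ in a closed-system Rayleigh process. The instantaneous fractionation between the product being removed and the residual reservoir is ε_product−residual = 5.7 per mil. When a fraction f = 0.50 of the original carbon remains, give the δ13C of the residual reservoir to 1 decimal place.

Rayleigh residual: δ_res = (δ₀ + 1000)·f^(α−1) − 1000
α = ε/1000 + 1 = 1.00570, so α − 1 = 0.00570
f^(α−1) = 0.50^(0.00570) = 0.996057
δ_res = (3.7 + 1000) × 0.996057 − 1000 = 999.742 − 1000 = -0.26 per mil

-0.3 per mil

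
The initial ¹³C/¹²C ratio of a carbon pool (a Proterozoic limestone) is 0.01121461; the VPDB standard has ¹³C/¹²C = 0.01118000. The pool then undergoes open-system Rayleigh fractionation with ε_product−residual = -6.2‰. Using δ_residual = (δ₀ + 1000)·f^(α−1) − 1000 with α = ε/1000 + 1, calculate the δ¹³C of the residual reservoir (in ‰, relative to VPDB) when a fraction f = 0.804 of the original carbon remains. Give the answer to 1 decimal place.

δ₀ = (0.01121461/0.01118000 − 1)×1000 = (1.003096 − 1)×1000 = 3.096‰
α − 1 = ε/1000 = -0.0062
f^(α−1) = 0.804^(-0.0062) = 1.001353
δ_res = (3.096 + 1000) × 1.001353 − 1000 = 1004.453 − 1000 = 4.45‰

4.5‰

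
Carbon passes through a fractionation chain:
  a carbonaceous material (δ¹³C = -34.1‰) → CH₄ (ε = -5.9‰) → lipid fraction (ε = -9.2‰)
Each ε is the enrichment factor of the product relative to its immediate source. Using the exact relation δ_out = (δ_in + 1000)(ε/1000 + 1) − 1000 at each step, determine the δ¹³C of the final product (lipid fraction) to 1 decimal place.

step 1: δ = (-34.10 + 1000)·(-5.9/1000 + 1) − 1000 = -39.80‰
step 2: δ = (-39.80 + 1000)·(-9.2/1000 + 1) − 1000 = -48.63‰

-48.6‰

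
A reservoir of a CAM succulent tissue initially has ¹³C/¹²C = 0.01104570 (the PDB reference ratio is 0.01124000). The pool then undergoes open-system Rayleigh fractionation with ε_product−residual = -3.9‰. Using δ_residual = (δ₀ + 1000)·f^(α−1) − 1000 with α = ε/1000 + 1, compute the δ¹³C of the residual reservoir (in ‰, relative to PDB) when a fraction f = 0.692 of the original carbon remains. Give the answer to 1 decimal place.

-15.9‰

δ₀ = (0.01104570/0.01124000 − 1)×1000 = (0.982714 − 1)×1000 = -17.286‰
α − 1 = ε/1000 = -0.0039
f^(α−1) = 0.692^(-0.0039) = 1.001437
δ_res = (-17.286 + 1000) × 1.001437 − 1000 = 984.126 − 1000 = -15.87‰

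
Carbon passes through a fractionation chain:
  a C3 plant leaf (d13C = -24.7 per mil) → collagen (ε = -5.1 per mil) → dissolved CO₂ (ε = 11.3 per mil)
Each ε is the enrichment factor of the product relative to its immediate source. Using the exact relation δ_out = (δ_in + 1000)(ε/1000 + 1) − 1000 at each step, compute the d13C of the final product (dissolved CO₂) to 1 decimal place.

step 1: δ = (-24.70 + 1000)·(-5.1/1000 + 1) − 1000 = -29.67 per mil
step 2: δ = (-29.67 + 1000)·(11.3/1000 + 1) − 1000 = -18.71 per mil

-18.7 per mil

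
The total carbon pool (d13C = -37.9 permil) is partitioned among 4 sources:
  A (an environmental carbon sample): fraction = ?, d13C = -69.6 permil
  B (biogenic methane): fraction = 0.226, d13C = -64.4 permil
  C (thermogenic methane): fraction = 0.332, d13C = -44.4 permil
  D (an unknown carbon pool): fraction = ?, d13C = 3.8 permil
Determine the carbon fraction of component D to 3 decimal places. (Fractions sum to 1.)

0.302

Let f_D and f_A be the unknown fractions; fractions sum to 1 so f_D + f_A = 0.442.
Mass balance: Σ fᵢ·δᵢ = δ_bulk ⇒ f_D·(3.8) + f_A·(-69.6) = -37.9 − (-29.295) = -8.605
Substitute f_A = 0.442 − f_D:
f_D·(3.8 − -69.6) = -8.605 − 0.442×(-69.6) = 22.158
f_D = 22.158 / 73.4 = 0.3019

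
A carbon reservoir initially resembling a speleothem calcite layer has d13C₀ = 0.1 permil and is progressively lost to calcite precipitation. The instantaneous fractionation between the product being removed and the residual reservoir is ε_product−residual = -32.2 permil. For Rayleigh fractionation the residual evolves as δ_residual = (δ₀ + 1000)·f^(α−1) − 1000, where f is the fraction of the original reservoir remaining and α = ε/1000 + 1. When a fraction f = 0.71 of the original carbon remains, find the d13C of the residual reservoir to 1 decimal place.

Rayleigh residual: δ_res = (δ₀ + 1000)·f^(α−1) − 1000
α = ε/1000 + 1 = 0.96780, so α − 1 = -0.03220
f^(α−1) = 0.71^(-0.03220) = 1.011089
δ_res = (0.1 + 1000) × 1.011089 − 1000 = 1011.190 − 1000 = 11.19 permil

11.2 permil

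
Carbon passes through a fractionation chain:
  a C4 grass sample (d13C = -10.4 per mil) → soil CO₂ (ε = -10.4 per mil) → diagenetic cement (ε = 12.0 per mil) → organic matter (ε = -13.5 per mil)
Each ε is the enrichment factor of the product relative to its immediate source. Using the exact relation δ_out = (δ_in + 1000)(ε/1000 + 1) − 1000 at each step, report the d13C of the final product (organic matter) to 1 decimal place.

step 1: δ = (-10.40 + 1000)·(-10.4/1000 + 1) − 1000 = -20.69 per mil
step 2: δ = (-20.69 + 1000)·(12.0/1000 + 1) − 1000 = -8.94 per mil
step 3: δ = (-8.94 + 1000)·(-13.5/1000 + 1) − 1000 = -22.32 per mil

-22.3 per mil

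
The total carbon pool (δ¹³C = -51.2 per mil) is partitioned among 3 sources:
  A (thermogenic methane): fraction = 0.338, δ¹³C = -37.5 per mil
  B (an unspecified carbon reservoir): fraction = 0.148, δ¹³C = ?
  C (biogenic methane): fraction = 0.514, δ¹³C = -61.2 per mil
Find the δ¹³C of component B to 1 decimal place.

Isotope mass balance: δ_bulk = Σ fᵢ·δᵢ.
-51.2 = 0.338×(-37.5) + 0.148×δ_B + 0.514×(-61.2)
0.148·δ_B = -51.2 − (-44.132) = -7.068
δ_B = -7.068 / 0.148 = -47.76 per mil

-47.8 per mil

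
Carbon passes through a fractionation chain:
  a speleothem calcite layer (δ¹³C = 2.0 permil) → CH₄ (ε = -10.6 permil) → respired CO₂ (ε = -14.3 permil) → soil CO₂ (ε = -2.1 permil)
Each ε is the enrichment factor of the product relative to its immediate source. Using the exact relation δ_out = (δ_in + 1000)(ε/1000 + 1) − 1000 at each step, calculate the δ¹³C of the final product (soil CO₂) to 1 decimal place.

-24.9 permil

step 1: δ = (2.00 + 1000)·(-10.6/1000 + 1) − 1000 = -8.62 permil
step 2: δ = (-8.62 + 1000)·(-14.3/1000 + 1) − 1000 = -22.80 permil
step 3: δ = (-22.80 + 1000)·(-2.1/1000 + 1) − 1000 = -24.85 permil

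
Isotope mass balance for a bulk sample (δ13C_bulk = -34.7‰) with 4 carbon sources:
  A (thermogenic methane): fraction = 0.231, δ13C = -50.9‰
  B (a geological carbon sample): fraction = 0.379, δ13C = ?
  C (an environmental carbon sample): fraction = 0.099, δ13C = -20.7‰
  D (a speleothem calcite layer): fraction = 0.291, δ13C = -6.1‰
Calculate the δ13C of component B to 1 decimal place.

-50.4‰

Isotope mass balance: δ_bulk = Σ fᵢ·δᵢ.
-34.7 = 0.231×(-50.9) + 0.379×δ_B + 0.099×(-20.7) + 0.291×(-6.1)
0.379·δ_B = -34.7 − (-15.582) = -19.118
δ_B = -19.118 / 0.379 = -50.44‰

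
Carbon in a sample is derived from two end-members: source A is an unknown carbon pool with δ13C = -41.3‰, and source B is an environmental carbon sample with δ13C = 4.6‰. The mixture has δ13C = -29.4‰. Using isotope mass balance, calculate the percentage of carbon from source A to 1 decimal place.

74.1%

δ_mix = f_A·δ_A + (1 − f_A)·δ_B  ⇒  f_A = (δ_mix − δ_B)/(δ_A − δ_B)
f_A = (-29.4 − (4.6)) / (-41.3 − (4.6))
f_A = -34.0 / -45.9 = 0.7407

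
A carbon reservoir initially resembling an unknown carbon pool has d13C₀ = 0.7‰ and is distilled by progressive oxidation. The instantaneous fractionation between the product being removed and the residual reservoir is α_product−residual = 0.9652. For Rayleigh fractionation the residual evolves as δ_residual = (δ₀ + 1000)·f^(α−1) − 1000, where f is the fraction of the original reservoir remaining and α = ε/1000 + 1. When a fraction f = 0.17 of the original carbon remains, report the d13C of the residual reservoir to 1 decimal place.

Rayleigh residual: δ_res = (δ₀ + 1000)·f^(α−1) − 1000
α − 1 = -0.03480
f^(α−1) = 0.17^(-0.03480) = 1.063605
δ_res = (0.7 + 1000) × 1.063605 − 1000 = 1064.350 − 1000 = 64.35‰

64.3‰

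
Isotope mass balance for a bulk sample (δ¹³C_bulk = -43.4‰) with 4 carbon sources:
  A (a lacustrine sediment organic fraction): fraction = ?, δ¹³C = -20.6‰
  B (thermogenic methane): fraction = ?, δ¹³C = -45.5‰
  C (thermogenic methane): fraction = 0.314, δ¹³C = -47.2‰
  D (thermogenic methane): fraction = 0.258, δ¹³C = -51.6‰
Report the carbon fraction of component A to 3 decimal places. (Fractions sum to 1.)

Let f_A and f_B be the unknown fractions; fractions sum to 1 so f_A + f_B = 0.428.
Mass balance: Σ fᵢ·δᵢ = δ_bulk ⇒ f_A·(-20.6) + f_B·(-45.5) = -43.4 − (-28.134) = -15.266
Substitute f_B = 0.428 − f_A:
f_A·(-20.6 − -45.5) = -15.266 − 0.428×(-45.5) = 4.208
f_A = 4.208 / 24.9 = 0.1690

0.169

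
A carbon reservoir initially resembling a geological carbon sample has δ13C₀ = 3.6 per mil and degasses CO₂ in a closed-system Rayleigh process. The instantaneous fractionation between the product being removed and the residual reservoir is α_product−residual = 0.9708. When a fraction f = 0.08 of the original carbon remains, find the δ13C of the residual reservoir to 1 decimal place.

Rayleigh residual: δ_res = (δ₀ + 1000)·f^(α−1) − 1000
α − 1 = -0.02920
f^(α−1) = 0.08^(-0.02920) = 1.076539
δ_res = (3.6 + 1000) × 1.076539 − 1000 = 1080.415 − 1000 = 80.41 per mil

80.4 per mil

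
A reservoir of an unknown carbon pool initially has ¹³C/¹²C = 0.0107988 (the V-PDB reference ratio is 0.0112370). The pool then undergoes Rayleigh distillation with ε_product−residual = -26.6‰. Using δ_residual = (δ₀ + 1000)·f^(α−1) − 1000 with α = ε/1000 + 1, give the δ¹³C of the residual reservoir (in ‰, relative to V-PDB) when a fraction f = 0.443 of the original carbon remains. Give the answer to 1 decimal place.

δ₀ = (0.0107988/0.0112370 − 1)×1000 = (0.961004 − 1)×1000 = -38.996‰
α − 1 = ε/1000 = -0.0266
f^(α−1) = 0.443^(-0.0266) = 1.021894
δ_res = (-38.996 + 1000) × 1.021894 − 1000 = 982.044 − 1000 = -17.96‰

-18.0‰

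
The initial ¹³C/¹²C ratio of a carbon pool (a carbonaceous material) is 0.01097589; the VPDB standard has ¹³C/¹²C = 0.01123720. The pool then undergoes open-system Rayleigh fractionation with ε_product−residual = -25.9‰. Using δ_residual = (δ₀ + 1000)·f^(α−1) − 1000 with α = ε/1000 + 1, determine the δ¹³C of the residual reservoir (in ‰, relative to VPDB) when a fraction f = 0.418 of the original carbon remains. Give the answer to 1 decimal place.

δ₀ = (0.01097589/0.01123720 − 1)×1000 = (0.976746 − 1)×1000 = -23.254‰
α − 1 = ε/1000 = -0.0259
f^(α−1) = 0.418^(-0.0259) = 1.022849
δ_res = (-23.254 + 1000) × 1.022849 − 1000 = 999.064 − 1000 = -0.94‰

-0.9‰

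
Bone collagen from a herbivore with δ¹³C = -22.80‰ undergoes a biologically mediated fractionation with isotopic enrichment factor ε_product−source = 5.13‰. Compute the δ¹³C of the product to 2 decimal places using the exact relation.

To first order, δ_product ≈ δ_source + ε = -17.67‰.
Exactly, δ_product = (δ_source + 1000)·(ε/1000 + 1) − 1000.
δ_product = (-22.80 + 1000) × (5.13/1000 + 1) − 1000
δ_product = -17.787‰

-17.79‰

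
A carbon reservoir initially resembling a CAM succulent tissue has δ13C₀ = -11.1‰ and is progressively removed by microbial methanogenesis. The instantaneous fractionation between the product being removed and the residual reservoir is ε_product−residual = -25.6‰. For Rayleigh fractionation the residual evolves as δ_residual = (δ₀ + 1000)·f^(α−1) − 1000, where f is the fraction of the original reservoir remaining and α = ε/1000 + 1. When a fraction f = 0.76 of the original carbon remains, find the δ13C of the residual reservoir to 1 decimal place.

Rayleigh residual: δ_res = (δ₀ + 1000)·f^(α−1) − 1000
α = ε/1000 + 1 = 0.97440, so α − 1 = -0.02560
f^(α−1) = 0.76^(-0.02560) = 1.007050
δ_res = (-11.1 + 1000) × 1.007050 − 1000 = 995.872 − 1000 = -4.13‰

-4.1‰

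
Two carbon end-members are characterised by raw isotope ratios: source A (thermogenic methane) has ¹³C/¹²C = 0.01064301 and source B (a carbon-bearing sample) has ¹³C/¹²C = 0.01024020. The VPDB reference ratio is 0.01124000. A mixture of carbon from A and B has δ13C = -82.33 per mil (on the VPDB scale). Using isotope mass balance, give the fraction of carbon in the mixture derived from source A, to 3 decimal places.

0.185

δ_A = (0.01064301/0.01124000 − 1)×1000 = (0.946887 − 1)×1000 = -53.113 per mil
δ_B = (0.01024020/0.01124000 − 1)×1000 = (0.911050 − 1)×1000 = -88.950 per mil
f_A = (δ_mix − δ_B)/(δ_A − δ_B) = (-82.33 − (-88.950))/(-53.113 − (-88.950))
f_A = 6.620 / 35.837 = 0.1847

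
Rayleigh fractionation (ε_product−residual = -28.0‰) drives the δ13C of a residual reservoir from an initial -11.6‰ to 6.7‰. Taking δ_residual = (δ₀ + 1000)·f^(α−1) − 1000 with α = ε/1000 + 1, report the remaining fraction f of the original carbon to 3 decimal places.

α − 1 = ε/1000 = -0.0280
(δ_res + 1000)/(δ₀ + 1000) = (6.7 + 1000)/(-11.6 + 1000) = 1006.7/988.4 = 1.018515
f = 1.018515^(1/-0.0280) = exp(ln(1.018515)/-0.0280) = exp(0.01835/-0.0280)
f = exp(-0.6552) = 0.5193

0.519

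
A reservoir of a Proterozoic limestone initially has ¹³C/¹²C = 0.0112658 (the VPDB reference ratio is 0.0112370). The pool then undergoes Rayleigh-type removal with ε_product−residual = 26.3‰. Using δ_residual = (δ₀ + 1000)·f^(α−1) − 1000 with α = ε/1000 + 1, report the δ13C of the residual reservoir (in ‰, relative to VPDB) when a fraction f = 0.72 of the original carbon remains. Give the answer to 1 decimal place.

-6.1‰

δ₀ = (0.0112658/0.0112370 − 1)×1000 = (1.002563 − 1)×1000 = 2.563‰
α − 1 = ε/1000 = 0.0263
f^(α−1) = 0.72^(0.0263) = 0.991398
δ_res = (2.563 + 1000) × 0.991398 − 1000 = 993.938 − 1000 = -6.06‰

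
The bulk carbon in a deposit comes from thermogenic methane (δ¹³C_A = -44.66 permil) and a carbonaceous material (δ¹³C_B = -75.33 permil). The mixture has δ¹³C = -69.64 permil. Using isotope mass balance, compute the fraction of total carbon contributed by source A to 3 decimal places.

0.186

δ_mix = f_A·δ_A + (1 − f_A)·δ_B  ⇒  f_A = (δ_mix − δ_B)/(δ_A − δ_B)
f_A = (-69.64 − (-75.33)) / (-44.66 − (-75.33))
f_A = 5.69 / 30.67 = 0.1855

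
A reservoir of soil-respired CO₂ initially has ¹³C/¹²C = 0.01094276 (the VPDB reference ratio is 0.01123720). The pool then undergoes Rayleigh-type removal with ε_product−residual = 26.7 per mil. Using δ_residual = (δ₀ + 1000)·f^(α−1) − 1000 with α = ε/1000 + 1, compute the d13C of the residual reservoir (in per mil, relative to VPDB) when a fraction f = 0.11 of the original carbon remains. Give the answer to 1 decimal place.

δ₀ = (0.01094276/0.01123720 − 1)×1000 = (0.973798 − 1)×1000 = -26.202 per mil
α − 1 = ε/1000 = 0.0267
f^(α−1) = 0.11^(0.0267) = 0.942769
δ_res = (-26.202 + 1000) × 0.942769 − 1000 = 918.066 − 1000 = -81.93 per mil

-81.9 per mil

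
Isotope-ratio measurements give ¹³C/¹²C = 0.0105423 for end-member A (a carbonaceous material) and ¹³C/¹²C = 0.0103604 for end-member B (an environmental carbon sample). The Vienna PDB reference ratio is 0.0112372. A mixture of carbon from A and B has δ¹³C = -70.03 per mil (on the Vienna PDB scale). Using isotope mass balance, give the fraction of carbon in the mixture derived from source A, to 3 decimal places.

δ_A = (0.0105423/0.0112372 − 1)×1000 = (0.938161 − 1)×1000 = -61.839 per mil
δ_B = (0.0103604/0.0112372 − 1)×1000 = (0.921973 − 1)×1000 = -78.027 per mil
f_A = (δ_mix − δ_B)/(δ_A − δ_B) = (-70.03 − (-78.027))/(-61.839 − (-78.027))
f_A = 7.997 / 16.187 = 0.4940

0.494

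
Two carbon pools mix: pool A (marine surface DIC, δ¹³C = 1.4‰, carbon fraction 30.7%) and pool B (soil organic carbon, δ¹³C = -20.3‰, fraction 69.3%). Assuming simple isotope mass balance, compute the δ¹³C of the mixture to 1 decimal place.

δ_mix = f_A·δ_A + f_B·δ_B
δ_mix = 0.307 × (1.4) + 0.693 × (-20.3)
δ_mix = 0.43 + -14.07 = -13.64‰

-13.6‰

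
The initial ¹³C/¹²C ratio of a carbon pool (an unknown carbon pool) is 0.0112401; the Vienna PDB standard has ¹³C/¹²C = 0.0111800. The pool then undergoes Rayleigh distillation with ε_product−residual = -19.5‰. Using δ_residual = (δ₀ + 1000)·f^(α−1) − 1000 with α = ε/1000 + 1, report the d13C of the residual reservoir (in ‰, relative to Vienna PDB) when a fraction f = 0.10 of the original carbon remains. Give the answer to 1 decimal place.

δ₀ = (0.0112401/0.0111800 − 1)×1000 = (1.005376 − 1)×1000 = 5.376‰
α − 1 = ε/1000 = -0.0195
f^(α−1) = 0.10^(-0.0195) = 1.045924
δ_res = (5.376 + 1000) × 1.045924 − 1000 = 1051.546 − 1000 = 51.55‰

51.5‰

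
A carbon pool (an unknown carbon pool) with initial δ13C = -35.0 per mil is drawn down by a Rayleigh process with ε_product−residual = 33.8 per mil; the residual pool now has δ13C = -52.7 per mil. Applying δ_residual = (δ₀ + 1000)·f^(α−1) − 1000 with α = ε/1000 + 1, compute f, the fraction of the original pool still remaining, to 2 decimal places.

α − 1 = ε/1000 = 0.0338
(δ_res + 1000)/(δ₀ + 1000) = (-52.7 + 1000)/(-35.0 + 1000) = 947.3/965.0 = 0.981658
f = 0.981658^(1/0.0338) = exp(ln(0.981658)/0.0338) = exp(-0.01851/0.0338)
f = exp(-0.5477) = 0.5783

0.58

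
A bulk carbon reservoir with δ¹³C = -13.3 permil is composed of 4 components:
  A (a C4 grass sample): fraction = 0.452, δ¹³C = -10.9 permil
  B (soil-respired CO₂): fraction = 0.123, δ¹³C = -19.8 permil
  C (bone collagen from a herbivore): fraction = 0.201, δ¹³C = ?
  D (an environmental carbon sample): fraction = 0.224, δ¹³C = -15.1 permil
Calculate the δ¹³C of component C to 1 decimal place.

Isotope mass balance: δ_bulk = Σ fᵢ·δᵢ.
-13.3 = 0.452×(-10.9) + 0.123×(-19.8) + 0.201×δ_C + 0.224×(-15.1)
0.201·δ_C = -13.3 − (-10.745) = -2.555
δ_C = -2.555 / 0.201 = -12.71 permil

-12.7 permil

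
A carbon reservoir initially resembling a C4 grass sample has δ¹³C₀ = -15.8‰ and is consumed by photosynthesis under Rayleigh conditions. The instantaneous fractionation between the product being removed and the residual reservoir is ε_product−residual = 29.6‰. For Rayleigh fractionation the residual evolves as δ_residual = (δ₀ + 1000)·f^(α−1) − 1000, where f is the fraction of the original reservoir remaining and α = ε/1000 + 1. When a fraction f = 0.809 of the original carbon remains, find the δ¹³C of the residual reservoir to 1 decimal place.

-22.0‰

Rayleigh residual: δ_res = (δ₀ + 1000)·f^(α−1) − 1000
α = ε/1000 + 1 = 1.02960, so α − 1 = 0.02960
f^(α−1) = 0.809^(0.02960) = 0.993746
δ_res = (-15.8 + 1000) × 0.993746 − 1000 = 978.045 − 1000 = -21.96‰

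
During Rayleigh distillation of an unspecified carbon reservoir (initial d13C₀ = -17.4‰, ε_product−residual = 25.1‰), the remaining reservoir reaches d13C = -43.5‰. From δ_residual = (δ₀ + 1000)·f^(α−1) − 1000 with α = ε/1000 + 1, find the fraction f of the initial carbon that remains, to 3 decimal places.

α − 1 = ε/1000 = 0.0251
(δ_res + 1000)/(δ₀ + 1000) = (-43.5 + 1000)/(-17.4 + 1000) = 956.5/982.6 = 0.973438
f = 0.973438^(1/0.0251) = exp(ln(0.973438)/0.0251) = exp(-0.02692/0.0251)
f = exp(-1.0726) = 0.3421

0.342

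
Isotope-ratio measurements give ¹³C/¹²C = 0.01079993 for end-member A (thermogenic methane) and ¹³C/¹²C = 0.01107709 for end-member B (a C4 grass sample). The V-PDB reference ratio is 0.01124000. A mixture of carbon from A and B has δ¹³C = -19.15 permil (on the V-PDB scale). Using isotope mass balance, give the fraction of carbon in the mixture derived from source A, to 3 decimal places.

0.189

δ_A = (0.01079993/0.01124000 − 1)×1000 = (0.960848 − 1)×1000 = -39.152 permil
δ_B = (0.01107709/0.01124000 − 1)×1000 = (0.985506 − 1)×1000 = -14.494 permil
f_A = (δ_mix − δ_B)/(δ_A − δ_B) = (-19.15 − (-14.494))/(-39.152 − (-14.494))
f_A = -4.656 / -24.658 = 0.1888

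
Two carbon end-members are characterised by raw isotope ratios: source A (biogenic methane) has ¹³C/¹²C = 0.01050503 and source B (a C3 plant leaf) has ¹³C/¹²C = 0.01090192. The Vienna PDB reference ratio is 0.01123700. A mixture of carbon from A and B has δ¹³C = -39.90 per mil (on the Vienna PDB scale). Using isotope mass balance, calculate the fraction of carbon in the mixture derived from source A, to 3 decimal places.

δ_A = (0.01050503/0.01123700 − 1)×1000 = (0.934861 − 1)×1000 = -65.139 per mil
δ_B = (0.01090192/0.01123700 − 1)×1000 = (0.970181 − 1)×1000 = -29.819 per mil
f_A = (δ_mix − δ_B)/(δ_A − δ_B) = (-39.90 − (-29.819))/(-65.139 − (-29.819))
f_A = -10.081 / -35.320 = 0.2854

0.285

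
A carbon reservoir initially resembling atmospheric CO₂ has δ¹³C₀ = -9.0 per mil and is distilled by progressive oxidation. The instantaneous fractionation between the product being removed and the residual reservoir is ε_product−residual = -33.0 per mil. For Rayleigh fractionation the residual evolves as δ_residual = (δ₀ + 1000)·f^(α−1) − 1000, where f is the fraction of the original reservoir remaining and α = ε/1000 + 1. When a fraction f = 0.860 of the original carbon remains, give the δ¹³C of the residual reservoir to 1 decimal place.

Rayleigh residual: δ_res = (δ₀ + 1000)·f^(α−1) − 1000
α = ε/1000 + 1 = 0.96700, so α − 1 = -0.03300
f^(α−1) = 0.860^(-0.03300) = 1.004990
δ_res = (-9.0 + 1000) × 1.004990 − 1000 = 995.945 − 1000 = -4.06 per mil

-4.1 per mil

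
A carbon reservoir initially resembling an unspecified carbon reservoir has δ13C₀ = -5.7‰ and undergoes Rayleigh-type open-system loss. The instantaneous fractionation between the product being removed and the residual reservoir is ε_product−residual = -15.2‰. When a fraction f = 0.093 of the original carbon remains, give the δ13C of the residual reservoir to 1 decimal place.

30.9‰

Rayleigh residual: δ_res = (δ₀ + 1000)·f^(α−1) − 1000
α = ε/1000 + 1 = 0.98480, so α − 1 = -0.01520
f^(α−1) = 0.093^(-0.01520) = 1.036762
δ_res = (-5.7 + 1000) × 1.036762 − 1000 = 1030.852 − 1000 = 30.85‰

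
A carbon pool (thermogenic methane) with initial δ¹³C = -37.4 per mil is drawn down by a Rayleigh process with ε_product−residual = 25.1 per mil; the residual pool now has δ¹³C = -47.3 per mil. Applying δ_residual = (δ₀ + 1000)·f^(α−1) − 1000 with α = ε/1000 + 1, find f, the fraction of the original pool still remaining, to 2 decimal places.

α − 1 = ε/1000 = 0.0251
(δ_res + 1000)/(δ₀ + 1000) = (-47.3 + 1000)/(-37.4 + 1000) = 952.7/962.6 = 0.989715
f = 0.989715^(1/0.0251) = exp(ln(0.989715)/0.0251) = exp(-0.01034/0.0251)
f = exp(-0.4119) = 0.6624

0.66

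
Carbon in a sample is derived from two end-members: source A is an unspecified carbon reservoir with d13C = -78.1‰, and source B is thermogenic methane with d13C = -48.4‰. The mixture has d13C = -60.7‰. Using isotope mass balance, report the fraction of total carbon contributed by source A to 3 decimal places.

δ_mix = f_A·δ_A + (1 − f_A)·δ_B  ⇒  f_A = (δ_mix − δ_B)/(δ_A − δ_B)
f_A = (-60.7 − (-48.4)) / (-78.1 − (-48.4))
f_A = -12.3 / -29.7 = 0.4141

0.414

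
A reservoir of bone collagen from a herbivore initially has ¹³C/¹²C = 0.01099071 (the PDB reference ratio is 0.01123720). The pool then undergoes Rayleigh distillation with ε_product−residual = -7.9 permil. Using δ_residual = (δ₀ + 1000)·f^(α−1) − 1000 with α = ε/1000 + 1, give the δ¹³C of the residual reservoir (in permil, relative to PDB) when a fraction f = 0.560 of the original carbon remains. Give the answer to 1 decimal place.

δ₀ = (0.01099071/0.01123720 − 1)×1000 = (0.978065 − 1)×1000 = -21.935 permil
α − 1 = ε/1000 = -0.0079
f^(α−1) = 0.560^(-0.0079) = 1.004591
δ_res = (-21.935 + 1000) × 1.004591 − 1000 = 982.555 − 1000 = -17.44 permil

-17.4 permil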